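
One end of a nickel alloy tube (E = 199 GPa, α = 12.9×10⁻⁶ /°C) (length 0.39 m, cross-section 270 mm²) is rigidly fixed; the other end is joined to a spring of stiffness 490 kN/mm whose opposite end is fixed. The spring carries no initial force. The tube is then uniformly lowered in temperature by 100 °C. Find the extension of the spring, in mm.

The unrestrained thermal change is αΔT L = 12.9×10⁻⁶ × 100 × 390 = 0.5031 mm.
With a force P in the spring, the elastic change of the tube is PL/(AE) and that of the spring is P/k; compatibility requires their sum to equal δ_free.
P [ L/(AE) + 1/k ] = δ_free → P [ 390/(270×199×10³) + 1/(490×10³) ] = 0.5031.
P = 0.5031 / 9.299×10⁻⁶ = 54100 N.
Spring extension = P/k = 54100/(490×10³) = 0.1104 mm.

δ ≈ 0.11 mm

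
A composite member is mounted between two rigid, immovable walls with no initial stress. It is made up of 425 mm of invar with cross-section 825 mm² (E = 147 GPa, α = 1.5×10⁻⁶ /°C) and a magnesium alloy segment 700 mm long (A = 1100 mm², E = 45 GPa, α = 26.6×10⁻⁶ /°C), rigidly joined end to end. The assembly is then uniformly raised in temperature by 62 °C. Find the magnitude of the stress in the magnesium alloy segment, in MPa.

With the walls removed the bar would change length by δ_free = Σ αᵢΔT Lᵢ = 1.5×10⁻⁶×62×425 + 26.6×10⁻⁶×62×700 = 1.194 mm.
The walls prevent any net length change, so an axial force P (same in every segment) develops. Compatibility: P · Σ Lᵢ/(AᵢEᵢ) = δ_free.
Σ Lᵢ/(AᵢEᵢ) = 425/(825×147×10³) + 700/(1100×45×10³) = 1.765×10⁻⁵ mm/N.
So P = 1.194 / 1.765×10⁻⁵ = 67.66 kN, compressive.
σ_{magnesium alloy} = P / A = 67660 / 1100 = 61.51 MPa.

σ ≈ 61.5 MPa (compressive)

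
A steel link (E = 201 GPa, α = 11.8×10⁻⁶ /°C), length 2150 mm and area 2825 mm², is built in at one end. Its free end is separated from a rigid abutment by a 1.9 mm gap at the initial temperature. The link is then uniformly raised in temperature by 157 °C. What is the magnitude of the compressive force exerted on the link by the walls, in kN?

Unrestrained expansion: δ_free = αΔT L = 11.8×10⁻⁶ × 157 × 2150 = 3.983 mm.
This exceeds the 1.9 mm gap, so the wall pushes back. The portion of expansion that must be recovered elastically is δ_free − gap = 3.983 − 1.9 = 2.083 mm.
Compatibility: PL/(AE) = 2.083 mm, so σ = P/A = E × (2.083/2150) = 194.7 MPa.
P = σA = 194.7 × 2825 = 550.2 kN.

P ≈ 550 kN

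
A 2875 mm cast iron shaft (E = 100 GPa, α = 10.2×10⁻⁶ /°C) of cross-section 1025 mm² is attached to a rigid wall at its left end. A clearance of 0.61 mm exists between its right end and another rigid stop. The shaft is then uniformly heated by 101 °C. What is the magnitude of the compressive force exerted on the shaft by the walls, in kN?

If the wall were absent the shaft would grow by αΔT L = 10.2×10⁻⁶ × 101 × 2875 = 2.962 mm.
This exceeds the 0.61 mm gap, so the wall pushes back. The portion of expansion that must be recovered elastically is δ_free − gap = 2.962 − 0.61 = 2.352 mm.
That suppressed elongation corresponds to σ = E·Δ/L = 100×10³ × 2.352/2875 = 81.8 MPa.
P = σA = 81.8 × 1025 = 83.85 kN.

P ≈ 83.8 kN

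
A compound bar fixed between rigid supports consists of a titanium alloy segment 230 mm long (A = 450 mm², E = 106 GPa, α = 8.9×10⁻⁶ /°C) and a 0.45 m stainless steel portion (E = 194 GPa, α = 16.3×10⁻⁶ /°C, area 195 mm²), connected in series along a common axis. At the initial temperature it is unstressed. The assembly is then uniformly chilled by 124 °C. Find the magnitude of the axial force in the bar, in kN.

P ≈ 69.6 kN (tensile)

Free thermal contraction of the whole bar: Σ αᵢΔT Lᵢ = 8.9×10⁻⁶×124×230 + 16.3×10⁻⁶×124×450 = 1.163 mm.
The rigid supports impose zero overall length change; the single axial force P common to all segments must satisfy P Σ Lᵢ/(AᵢEᵢ) = δ_free.
The series flexibility is Σ Lᵢ/(AᵢEᵢ) = 230/(450×106×10³) + 450/(195×194×10³) = 1.672×10⁻⁵ mm/N.
Hence P = δ_free / Σ(L/AE) = 1.163/1.672×10⁻⁵ = 69.59 kN (tensile).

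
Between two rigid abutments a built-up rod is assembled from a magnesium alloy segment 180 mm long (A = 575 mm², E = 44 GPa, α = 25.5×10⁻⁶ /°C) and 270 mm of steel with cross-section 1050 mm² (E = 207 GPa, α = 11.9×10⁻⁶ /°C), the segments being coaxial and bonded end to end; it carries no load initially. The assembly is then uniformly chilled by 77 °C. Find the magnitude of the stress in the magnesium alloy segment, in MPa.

With the walls removed the bar would change length by δ_free = Σ αᵢΔT Lᵢ = 25.5×10⁻⁶×77×180 + 11.9×10⁻⁶×77×270 = 0.6008 mm.
The walls prevent any net length change, so an axial force P (same in every segment) develops. Compatibility: P · Σ Lᵢ/(AᵢEᵢ) = δ_free.
The series flexibility is Σ Lᵢ/(AᵢEᵢ) = 180/(575×44×10³) + 270/(1050×207×10³) = 8.357×10⁻⁶ mm/N.
So P = 0.6008 / 8.357×10⁻⁶ = 71.9 kN, tensile.
σ_{magnesium alloy} = P / A = 71900 / 575 = 125 MPa.

σ ≈ 125 MPa (tensile)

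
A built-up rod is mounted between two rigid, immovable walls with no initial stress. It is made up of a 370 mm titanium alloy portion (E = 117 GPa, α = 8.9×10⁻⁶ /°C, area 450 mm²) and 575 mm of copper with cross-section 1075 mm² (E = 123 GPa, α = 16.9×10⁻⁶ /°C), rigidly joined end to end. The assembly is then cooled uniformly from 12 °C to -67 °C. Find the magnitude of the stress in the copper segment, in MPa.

σ ≈ 84 MPa (tensile)

With the walls removed the bar would change length by δ_free = Σ αᵢΔT Lᵢ = 8.9×10⁻⁶×79×370 + 16.9×10⁻⁶×79×575 = 1.028 mm.
Since the ends are fixed, an axial force P builds up, equal in every segment, with P · Σ Lᵢ/(AᵢEᵢ) = δ_free.
The series flexibility is Σ Lᵢ/(AᵢEᵢ) = 370/(450×117×10³) + 575/(1075×123×10³) = 1.138×10⁻⁵ mm/N.
P = 1.028 / 1.138×10⁻⁵ = 90350 N = 90.35 kN, tensile.
σ_{copper} = P / A = 90350 / 1075 = 84.05 MPa.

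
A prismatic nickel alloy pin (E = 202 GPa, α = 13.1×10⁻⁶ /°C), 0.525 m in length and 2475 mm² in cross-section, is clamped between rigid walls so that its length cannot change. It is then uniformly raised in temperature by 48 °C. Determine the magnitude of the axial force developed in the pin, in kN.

P ≈ 314 kN (compressive)

Full restraint means ε = 0, so the stress is σ = EαΔT = 202×10³ × 13.1×10⁻⁶ × 48 = 127 MPa.
Then P = σA = 127 × 2475 mm² = 314.4 kN, compressive.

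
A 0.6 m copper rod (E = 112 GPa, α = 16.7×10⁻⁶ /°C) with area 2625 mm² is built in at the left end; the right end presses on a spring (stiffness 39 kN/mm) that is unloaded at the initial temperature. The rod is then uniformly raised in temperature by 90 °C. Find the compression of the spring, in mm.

Free thermal expansion: δ_free = αΔT L = 16.7×10⁻⁶ × 90 × 600 = 0.9018 mm.
With a force P in the spring, the elastic change of the rod is PL/(AE) and that of the spring is P/k; compatibility requires their sum to equal δ_free.
P [ L/(AE) + 1/k ] = δ_free → P [ 600/(2625×112×10³) + 1/(39×10³) ] = 0.9018.
P = 0.9018 / 2.768×10⁻⁵ = 32580 N.
Spring compression = P/k = 32580/(39×10³) = 0.8353 mm.

δ ≈ 0.835 mm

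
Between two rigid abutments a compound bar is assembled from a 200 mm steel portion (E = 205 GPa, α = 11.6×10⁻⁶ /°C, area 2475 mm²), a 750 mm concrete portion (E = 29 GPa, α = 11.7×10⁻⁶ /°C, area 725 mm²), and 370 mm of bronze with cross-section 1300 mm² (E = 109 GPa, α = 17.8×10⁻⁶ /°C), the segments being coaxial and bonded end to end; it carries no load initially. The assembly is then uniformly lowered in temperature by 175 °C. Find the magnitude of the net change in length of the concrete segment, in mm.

If the supports were absent, the total length change would be Σ αᵢΔT Lᵢ = 11.6×10⁻⁶×175×200 + 11.7×10⁻⁶×175×750 + 17.8×10⁻⁶×175×370 = 3.094 mm.
Since the ends are fixed, an axial force P builds up, equal in every segment, with P · Σ Lᵢ/(AᵢEᵢ) = δ_free.
The series flexibility is Σ Lᵢ/(AᵢEᵢ) = 200/(2475×205×10³) + 750/(725×29×10³) + 370/(1300×109×10³) = 3.868×10⁻⁵ mm/N.
Hence P = δ_free / Σ(L/AE) = 3.094/3.868×10⁻⁵ = 80 kN (tensile).
For the concrete segment, free thermal change = 11.7×10⁻⁶×175×750 = 1.536 mm and elastic change from P = 80000×750/(725×29×10³) = 2.854 mm; these oppose, so the net change is 1.32 mm (segment lengthens).

|ΔL| ≈ 1.32 mm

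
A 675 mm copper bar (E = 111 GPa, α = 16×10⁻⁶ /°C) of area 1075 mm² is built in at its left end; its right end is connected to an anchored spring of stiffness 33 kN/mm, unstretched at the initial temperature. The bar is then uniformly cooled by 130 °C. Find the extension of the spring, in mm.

δ ≈ 1.18 mm

If the spring were absent the bar would shorten by αΔT L = 16×10⁻⁶ × 130 × 675 = 1.404 mm.
Let P be the tensile force in the spring. The bar extends elastically by PL/(AE) and the spring stretches by P/k; together these equal δ_free.
P [ L/(AE) + 1/k ] = δ_free → P [ 675/(1075×111×10³) + 1/(33×10³) ] = 1.404.
P = 1.404 / 3.596×10⁻⁵ = 39040 N.
Spring extension = P/k = 39040/(33×10³) = 1.183 mm.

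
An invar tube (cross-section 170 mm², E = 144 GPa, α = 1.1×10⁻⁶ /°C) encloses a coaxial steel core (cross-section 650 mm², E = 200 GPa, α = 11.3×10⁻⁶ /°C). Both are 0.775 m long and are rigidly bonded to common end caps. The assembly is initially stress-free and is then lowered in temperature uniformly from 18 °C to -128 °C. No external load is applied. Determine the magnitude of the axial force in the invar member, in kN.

P ≈ 30.7 kN (compressive in the invar)

Equilibrium of a rigid end plate with no external load gives equal and opposite internal forces ±P in the two members. Since α_{steel} > α_{invar}, cooling drives the steel into tension and the invar into compression.
Equating the net (thermal + elastic) strains gives |α₁ − α₂|·ΔT = P·[1/(A₁E₁) + 1/(A₂E₂)].
|α₁ − α₂|·ΔT = 10.2×10⁻⁶ × 146 = 0.001489.
1/(A₁E₁) + 1/(A₂E₂) = 1/(170×144×10³) + 1/(650×200×10³) = 4.854×10⁻⁸ N⁻¹.
P = 0.001489 / 4.854×10⁻⁸ = 30680 N = 30.68 kN.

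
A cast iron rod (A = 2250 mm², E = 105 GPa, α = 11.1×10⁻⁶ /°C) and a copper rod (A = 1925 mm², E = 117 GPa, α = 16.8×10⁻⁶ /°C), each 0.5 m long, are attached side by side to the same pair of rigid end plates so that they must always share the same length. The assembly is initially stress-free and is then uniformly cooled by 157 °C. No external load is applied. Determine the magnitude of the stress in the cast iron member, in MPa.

σ ≈ 45.9 MPa (compressive)

The copper has the larger α, so on cooling it would change length more than the cast iron if both were free. The rigid plates force a common final length, so the copper is put into tension and the cast iron into compression, with equal and opposite forces P (no external load).
Compatibility of the two members (thermal + elastic change equal): (α₁ − α₂)ΔT = P·[1/(A₁E₁) + 1/(A₂E₂)].
|α₁ − α₂|·ΔT = 5.7×10⁻⁶ × 157 = 0.0008949.
1/(A₁E₁) + 1/(A₂E₂) = 1/(2250×105×10³) + 1/(1925×117×10³) = 8.673×10⁻⁹ N⁻¹.
P = 0.0008949 / 8.673×10⁻⁹ = 103200 N = 103.2 kN.
σ_{cast iron} = P/A₁ = 103200/2250 = 45.86 MPa, compressive.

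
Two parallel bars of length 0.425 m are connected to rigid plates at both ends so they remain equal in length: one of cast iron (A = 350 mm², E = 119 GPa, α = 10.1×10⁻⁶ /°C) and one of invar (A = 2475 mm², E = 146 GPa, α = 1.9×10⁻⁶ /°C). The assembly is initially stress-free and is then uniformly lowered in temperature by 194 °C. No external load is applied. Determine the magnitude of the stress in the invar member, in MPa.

Both members must finish at the same length. With the larger α, the cast iron tends to over-contract; the plates restrain it, putting the cast iron in tension and the invar in compression. With no external load the two internal forces are equal and opposite, magnitude P.
Setting the final lengths equal and cancelling L: (α₁ − α₂)ΔT = P/(A₁E₁) + P/(A₂E₂).
|α₁ − α₂|·ΔT = 8.2×10⁻⁶ × 194 = 0.001591.
1/(A₁E₁) + 1/(A₂E₂) = 1/(350×119×10³) + 1/(2475×146×10³) = 2.678×10⁻⁸ N⁻¹.
So P = 0.001591 / 2.678×10⁻⁸ = 59.41 kN.
σ_{invar} = P/A₂ = 59410/2475 = 24 MPa, compressive.

σ ≈ 24 MPa (compressive)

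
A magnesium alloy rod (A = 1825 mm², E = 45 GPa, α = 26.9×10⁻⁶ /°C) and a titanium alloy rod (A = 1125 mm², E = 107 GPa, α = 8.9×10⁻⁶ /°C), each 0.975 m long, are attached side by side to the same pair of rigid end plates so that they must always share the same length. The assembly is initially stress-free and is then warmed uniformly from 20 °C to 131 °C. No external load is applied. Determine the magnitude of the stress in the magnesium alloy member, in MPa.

σ ≈ 53.4 MPa (compressive)

The magnesium alloy has the larger α, so on heating it would change length more than the titanium alloy if both were free. The rigid plates force a common final length, so the magnesium alloy is put into compression and the titanium alloy into tension, with equal and opposite forces P (no external load).
Equating the net (thermal + elastic) strains gives |α₁ − α₂|·ΔT = P·[1/(A₁E₁) + 1/(A₂E₂)].
|α₁ − α₂|·ΔT = 18×10⁻⁶ × 111 = 0.001998.
1/(A₁E₁) + 1/(A₂E₂) = 1/(1825×45×10³) + 1/(1125×107×10³) = 2.048×10⁻⁸ N⁻¹.
P = 0.001998 / 2.048×10⁻⁸ = 97540 N = 97.54 kN.
σ_{magnesium alloy} = P/A₁ = 97540/1825 = 53.45 MPa, compressive.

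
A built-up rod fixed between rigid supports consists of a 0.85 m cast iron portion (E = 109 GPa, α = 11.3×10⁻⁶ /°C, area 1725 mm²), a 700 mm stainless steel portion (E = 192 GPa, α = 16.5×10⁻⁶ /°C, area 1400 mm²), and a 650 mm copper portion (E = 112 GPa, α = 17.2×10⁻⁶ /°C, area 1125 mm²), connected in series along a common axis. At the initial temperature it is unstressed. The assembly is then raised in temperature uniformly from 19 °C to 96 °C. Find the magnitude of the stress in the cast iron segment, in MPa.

σ ≈ 118 MPa (compressive)

Free thermal expansion of the whole bar: Σ αᵢΔT Lᵢ = 11.3×10⁻⁶×77×850 + 16.5×10⁻⁶×77×700 + 17.2×10⁻⁶×77×650 = 2.49 mm.
Since the ends are fixed, an axial force P builds up, equal in every segment, with P · Σ Lᵢ/(AᵢEᵢ) = δ_free.
The series flexibility is Σ Lᵢ/(AᵢEᵢ) = 850/(1725×109×10³) + 700/(1400×192×10³) + 650/(1125×112×10³) = 1.228×10⁻⁵ mm/N.
P = 2.49 / 1.228×10⁻⁵ = 202700 N = 202.7 kN, compressive.
σ_{cast iron} = P / A = 202700 / 1725 = 117.5 MPa.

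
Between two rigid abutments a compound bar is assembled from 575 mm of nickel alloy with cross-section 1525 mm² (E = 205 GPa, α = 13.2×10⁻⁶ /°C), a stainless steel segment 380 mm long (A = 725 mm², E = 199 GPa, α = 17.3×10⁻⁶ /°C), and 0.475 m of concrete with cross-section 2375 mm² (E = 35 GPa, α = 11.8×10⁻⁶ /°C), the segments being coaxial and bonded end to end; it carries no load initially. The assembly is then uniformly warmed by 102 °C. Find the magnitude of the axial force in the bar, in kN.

With the walls removed the bar would change length by δ_free = Σ αᵢΔT Lᵢ = 13.2×10⁻⁶×102×575 + 17.3×10⁻⁶×102×380 + 11.8×10⁻⁶×102×475 = 2.016 mm.
Since the ends are fixed, an axial force P builds up, equal in every segment, with P · Σ Lᵢ/(AᵢEᵢ) = δ_free.
Σ Lᵢ/(AᵢEᵢ) = 575/(1525×205×10³) + 380/(725×199×10³) + 475/(2375×35×10³) = 1.019×10⁻⁵ mm/N.
Hence P = δ_free / Σ(L/AE) = 2.016/1.019×10⁻⁵ = 197.9 kN (compressive).

P ≈ 198 kN (compressive)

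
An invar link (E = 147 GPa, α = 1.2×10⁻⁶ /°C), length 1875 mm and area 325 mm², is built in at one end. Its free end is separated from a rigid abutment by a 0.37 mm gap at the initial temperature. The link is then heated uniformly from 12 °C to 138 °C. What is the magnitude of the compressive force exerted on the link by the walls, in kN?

If the wall were absent the link would grow by αΔT L = 1.2×10⁻⁶ × 126 × 1875 = 0.2835 mm.
This is smaller than the 0.37 mm clearance, so the link expands freely without reaching the stop — the stress is zero.

P ≈ 0 kN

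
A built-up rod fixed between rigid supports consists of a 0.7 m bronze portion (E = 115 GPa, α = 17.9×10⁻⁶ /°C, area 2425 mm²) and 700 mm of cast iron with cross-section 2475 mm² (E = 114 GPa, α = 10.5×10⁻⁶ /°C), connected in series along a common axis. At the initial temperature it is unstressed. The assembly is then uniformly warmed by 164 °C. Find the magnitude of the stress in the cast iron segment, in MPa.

Free thermal expansion of the whole bar: Σ αᵢΔT Lᵢ = 17.9×10⁻⁶×164×700 + 10.5×10⁻⁶×164×700 = 3.26 mm.
The rigid supports impose zero overall length change; the single axial force P common to all segments must satisfy P Σ Lᵢ/(AᵢEᵢ) = δ_free.
The series flexibility is Σ Lᵢ/(AᵢEᵢ) = 700/(2425×115×10³) + 700/(2475×114×10³) = 4.991×10⁻⁶ mm/N.
So P = 3.26 / 4.991×10⁻⁶ = 653.2 kN, compressive.
σ_{cast iron} = P / A = 653200 / 2475 = 263.9 MPa.

σ ≈ 264 MPa (compressive)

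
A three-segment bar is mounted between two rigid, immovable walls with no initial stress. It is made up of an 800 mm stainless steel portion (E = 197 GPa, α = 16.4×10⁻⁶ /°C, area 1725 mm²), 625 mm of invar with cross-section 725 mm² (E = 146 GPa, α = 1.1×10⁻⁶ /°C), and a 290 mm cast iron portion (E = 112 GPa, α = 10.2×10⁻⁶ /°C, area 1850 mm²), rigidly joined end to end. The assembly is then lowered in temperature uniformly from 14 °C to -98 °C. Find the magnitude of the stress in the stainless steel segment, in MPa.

σ ≈ 113 MPa (tensile)

If the supports were absent, the total length change would be Σ αᵢΔT Lᵢ = 16.4×10⁻⁶×112×800 + 1.1×10⁻⁶×112×625 + 10.2×10⁻⁶×112×290 = 1.878 mm.
The rigid supports impose zero overall length change; the single axial force P common to all segments must satisfy P Σ Lᵢ/(AᵢEᵢ) = δ_free.
The series flexibility is Σ Lᵢ/(AᵢEᵢ) = 800/(1725×197×10³) + 625/(725×146×10³) + 290/(1850×112×10³) = 9.658×10⁻⁶ mm/N.
P = 1.878 / 9.658×10⁻⁶ = 194400 N = 194.4 kN, tensile.
σ_{stainless steel} = P / A = 194400 / 1725 = 112.7 MPa.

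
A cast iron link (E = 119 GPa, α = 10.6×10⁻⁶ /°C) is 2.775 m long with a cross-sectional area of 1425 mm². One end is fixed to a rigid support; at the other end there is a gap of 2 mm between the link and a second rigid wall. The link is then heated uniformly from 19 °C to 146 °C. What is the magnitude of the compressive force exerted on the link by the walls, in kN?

Free thermal elongation = αΔT L = 10.6×10⁻⁶ × 127 × 2775 = 3.736 mm.
This exceeds the 2 mm gap, so the wall pushes back. The portion of expansion that must be recovered elastically is δ_free − gap = 3.736 − 2 = 1.736 mm.
That suppressed elongation corresponds to σ = E·Δ/L = 119×10³ × 1.736/2775 = 74.43 MPa.
P = σA = 74.43 × 1425 = 106.1 kN.

P ≈ 106 kN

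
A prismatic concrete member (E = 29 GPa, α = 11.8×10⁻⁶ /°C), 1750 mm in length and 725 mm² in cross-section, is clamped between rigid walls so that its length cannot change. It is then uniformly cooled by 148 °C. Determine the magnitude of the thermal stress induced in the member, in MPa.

The supports are rigid, so the total axial strain is zero. The restrained thermal strain is ε = αΔT = 11.8×10⁻⁶ × 148 = 1746.4×10⁻⁶.
σ = EαΔT = 29×10³ × 11.8×10⁻⁶ × 148 = 50.65 MPa (tensile; the member is trying to contract).

σ ≈ 50.6 MPa (tensile)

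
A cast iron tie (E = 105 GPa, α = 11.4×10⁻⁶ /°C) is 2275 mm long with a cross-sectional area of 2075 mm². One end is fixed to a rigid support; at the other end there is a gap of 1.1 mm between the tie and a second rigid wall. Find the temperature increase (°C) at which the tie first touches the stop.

Contact occurs when the free expansion equals the gap: αΔT L = 1.1 mm.
ΔT = 1.1 / (11.4×10⁻⁶ × 2275) = 42.41 °C.

ΔT ≈ 42.4 °C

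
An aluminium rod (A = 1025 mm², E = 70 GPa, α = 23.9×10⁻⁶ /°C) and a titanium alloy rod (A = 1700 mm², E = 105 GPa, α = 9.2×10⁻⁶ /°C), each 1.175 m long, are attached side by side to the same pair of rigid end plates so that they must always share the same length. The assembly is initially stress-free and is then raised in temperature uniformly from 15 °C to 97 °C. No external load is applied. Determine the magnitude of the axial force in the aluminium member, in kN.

Both members must finish at the same length. With the larger α, the aluminium tends to over-expand; the plates restrain it, putting the aluminium in compression and the titanium alloy in tension. With no external load the two internal forces are equal and opposite, magnitude P.
Setting the final lengths equal and cancelling L: (α₁ − α₂)ΔT = P/(A₁E₁) + P/(A₂E₂).
|α₁ − α₂|·ΔT = 14.7×10⁻⁶ × 82 = 0.001205.
1/(A₁E₁) + 1/(A₂E₂) = 1/(1025×70×10³) + 1/(1700×105×10³) = 1.954×10⁻⁸ N⁻¹.
P = 0.001205 / 1.954×10⁻⁸ = 61690 N = 61.69 kN.

P ≈ 61.7 kN (compressive in the aluminium)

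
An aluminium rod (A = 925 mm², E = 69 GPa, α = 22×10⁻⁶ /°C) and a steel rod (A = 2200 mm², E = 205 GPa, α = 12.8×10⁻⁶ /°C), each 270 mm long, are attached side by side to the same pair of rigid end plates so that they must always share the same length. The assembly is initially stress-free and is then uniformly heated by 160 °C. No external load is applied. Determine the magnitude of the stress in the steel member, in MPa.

The aluminium has the larger α, so on heating it would change length more than the steel if both were free. The rigid plates force a common final length, so the aluminium is put into compression and the steel into tension, with equal and opposite forces P (no external load).
Setting the final lengths equal and cancelling L: (α₁ − α₂)ΔT = P/(A₁E₁) + P/(A₂E₂).
|α₁ − α₂|·ΔT = 9.2×10⁻⁶ × 160 = 0.001472.
1/(A₁E₁) + 1/(A₂E₂) = 1/(925×69×10³) + 1/(2200×205×10³) = 1.789×10⁻⁸ N⁻¹.
P = 0.001472 / 1.789×10⁻⁸ = 82300 N = 82.3 kN.
σ_{steel} = P/A₂ = 82300/2200 = 37.41 MPa, tensile.

σ ≈ 37.4 MPa (tensile)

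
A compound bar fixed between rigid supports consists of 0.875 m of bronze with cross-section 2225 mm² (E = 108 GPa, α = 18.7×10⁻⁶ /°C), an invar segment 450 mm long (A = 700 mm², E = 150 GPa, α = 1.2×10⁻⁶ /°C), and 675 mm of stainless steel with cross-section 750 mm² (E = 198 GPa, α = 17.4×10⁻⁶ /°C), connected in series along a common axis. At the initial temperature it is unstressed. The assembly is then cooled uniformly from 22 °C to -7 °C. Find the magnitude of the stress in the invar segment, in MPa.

With the walls removed the bar would change length by δ_free = Σ αᵢΔT Lᵢ = 18.7×10⁻⁶×29×875 + 1.2×10⁻⁶×29×450 + 17.4×10⁻⁶×29×675 = 0.8308 mm.
The rigid supports impose zero overall length change; the single axial force P common to all segments must satisfy P Σ Lᵢ/(AᵢEᵢ) = δ_free.
The series flexibility is Σ Lᵢ/(AᵢEᵢ) = 875/(2225×108×10³) + 450/(700×150×10³) + 675/(750×198×10³) = 1.247×10⁻⁵ mm/N.
Hence P = δ_free / Σ(L/AE) = 0.8308/1.247×10⁻⁵ = 66.61 kN (tensile).
σ_{invar} = P / A = 66610 / 700 = 95.16 MPa.

σ ≈ 95.2 MPa (tensile)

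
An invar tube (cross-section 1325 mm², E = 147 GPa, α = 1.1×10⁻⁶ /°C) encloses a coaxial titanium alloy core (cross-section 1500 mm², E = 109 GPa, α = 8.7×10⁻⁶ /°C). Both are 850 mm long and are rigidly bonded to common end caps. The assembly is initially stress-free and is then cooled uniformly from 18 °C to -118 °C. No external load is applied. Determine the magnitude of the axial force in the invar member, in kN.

Equilibrium of a rigid end plate with no external load gives equal and opposite internal forces ±P in the two members. Since α_{titanium alloy} > α_{invar}, cooling drives the titanium alloy into tension and the invar into compression.
Equating the net (thermal + elastic) strains gives |α₁ − α₂|·ΔT = P·[1/(A₁E₁) + 1/(A₂E₂)].
|α₁ − α₂|·ΔT = 7.6×10⁻⁶ × 136 = 0.001034.
1/(A₁E₁) + 1/(A₂E₂) = 1/(1325×147×10³) + 1/(1500×109×10³) = 1.125×10⁻⁸ N⁻¹.
P = 0.001034 / 1.125×10⁻⁸ = 91870 N = 91.87 kN.

P ≈ 91.9 kN (compressive in the invar)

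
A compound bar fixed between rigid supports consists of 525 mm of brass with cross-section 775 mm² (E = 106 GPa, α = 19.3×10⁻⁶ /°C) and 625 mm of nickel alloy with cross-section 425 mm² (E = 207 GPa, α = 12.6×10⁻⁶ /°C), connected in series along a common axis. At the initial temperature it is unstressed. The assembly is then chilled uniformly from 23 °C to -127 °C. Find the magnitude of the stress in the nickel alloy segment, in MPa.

With the walls removed the bar would change length by δ_free = Σ αᵢΔT Lᵢ = 19.3×10⁻⁶×150×525 + 12.6×10⁻⁶×150×625 = 2.701 mm.
The rigid supports impose zero overall length change; the single axial force P common to all segments must satisfy P Σ Lᵢ/(AᵢEᵢ) = δ_free.
Σ Lᵢ/(AᵢEᵢ) = 525/(775×106×10³) + 625/(425×207×10³) = 1.35×10⁻⁵ mm/N.
So P = 2.701 / 1.35×10⁻⁵ = 200.2 kN, tensile.
σ_{nickel alloy} = P / A = 200200 / 425 = 471 MPa.

σ ≈ 471 MPa (tensile)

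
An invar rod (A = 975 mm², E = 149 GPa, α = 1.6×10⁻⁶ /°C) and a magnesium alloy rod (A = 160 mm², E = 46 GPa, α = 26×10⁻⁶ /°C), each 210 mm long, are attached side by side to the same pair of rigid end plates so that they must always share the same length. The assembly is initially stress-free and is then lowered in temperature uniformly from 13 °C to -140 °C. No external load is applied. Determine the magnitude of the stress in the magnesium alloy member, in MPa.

Both members must finish at the same length. With the larger α, the magnesium alloy tends to over-contract; the plates restrain it, putting the magnesium alloy in tension and the invar in compression. With no external load the two internal forces are equal and opposite, magnitude P.
Setting the final lengths equal and cancelling L: (α₁ − α₂)ΔT = P/(A₁E₁) + P/(A₂E₂).
|α₁ − α₂|·ΔT = 24.4×10⁻⁶ × 153 = 0.003733.
1/(A₁E₁) + 1/(A₂E₂) = 1/(975×149×10³) + 1/(160×46×10³) = 1.428×10⁻⁷ N⁻¹.
P = 0.003733 / 1.428×10⁻⁷ = 26150 N = 26.15 kN.
σ_{magnesium alloy} = P/A₂ = 26150/160 = 163.4 MPa, tensile.

σ ≈ 163 MPa (tensile)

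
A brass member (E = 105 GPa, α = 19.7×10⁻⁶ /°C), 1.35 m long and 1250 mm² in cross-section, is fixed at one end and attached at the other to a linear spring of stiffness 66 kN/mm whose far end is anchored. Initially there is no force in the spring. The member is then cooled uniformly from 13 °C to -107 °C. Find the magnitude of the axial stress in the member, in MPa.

Free thermal contraction: δ_free = αΔT L = 19.7×10⁻⁶ × 120 × 1350 = 3.191 mm.
With a force P in the spring, the elastic change of the member is PL/(AE) and that of the spring is P/k; compatibility requires their sum to equal δ_free.
So P = δ_free / [L/(AE) + 1/k] = 3.191 / [ 1350/(1250×105×10³) + 1/(66×10³) ].
P = 3.191 / 2.544×10⁻⁵ = 125500 N.
σ = P/A = 125500/1250 = 100.4 MPa.

σ ≈ 100 MPa (tensile)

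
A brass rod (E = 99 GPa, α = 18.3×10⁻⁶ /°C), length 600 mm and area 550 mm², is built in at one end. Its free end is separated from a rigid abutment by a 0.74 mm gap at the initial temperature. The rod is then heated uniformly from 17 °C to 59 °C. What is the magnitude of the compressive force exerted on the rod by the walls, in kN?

P ≈ 0 kN

If the wall were absent the rod would grow by αΔT L = 18.3×10⁻⁶ × 42 × 600 = 0.4612 mm.
This is smaller than the 0.74 mm clearance, so the rod expands freely without reaching the stop — the stress is zero.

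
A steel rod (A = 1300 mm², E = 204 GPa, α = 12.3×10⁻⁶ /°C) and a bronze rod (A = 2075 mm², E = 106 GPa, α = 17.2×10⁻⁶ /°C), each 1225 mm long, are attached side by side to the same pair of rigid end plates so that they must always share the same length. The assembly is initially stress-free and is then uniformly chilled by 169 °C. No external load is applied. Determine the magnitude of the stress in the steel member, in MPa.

The bronze has the larger α, so on cooling it would change length more than the steel if both were free. The rigid plates force a common final length, so the bronze is put into tension and the steel into compression, with equal and opposite forces P (no external load).
Compatibility of the two members (thermal + elastic change equal): (α₁ − α₂)ΔT = P·[1/(A₁E₁) + 1/(A₂E₂)].
|α₁ − α₂|·ΔT = 4.9×10⁻⁶ × 169 = 0.0008281.
1/(A₁E₁) + 1/(A₂E₂) = 1/(1300×204×10³) + 1/(2075×106×10³) = 8.317×10⁻⁹ N⁻¹.
P = 0.0008281 / 8.317×10⁻⁹ = 99560 N = 99.56 kN.
σ_{steel} = P/A₁ = 99560/1300 = 76.59 MPa, compressive.

σ ≈ 76.6 MPa (compressive)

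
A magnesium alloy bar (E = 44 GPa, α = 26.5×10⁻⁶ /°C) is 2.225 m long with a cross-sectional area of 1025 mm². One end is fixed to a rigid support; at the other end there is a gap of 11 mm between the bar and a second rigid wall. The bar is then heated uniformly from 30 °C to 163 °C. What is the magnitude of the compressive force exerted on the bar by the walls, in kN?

P ≈ 0 kN

Free thermal elongation = αΔT L = 26.5×10⁻⁶ × 133 × 2225 = 7.842 mm.
Since δ_free = 7.84 mm is less than the 11 mm gap, the bar never touches the wall. No axial force develops.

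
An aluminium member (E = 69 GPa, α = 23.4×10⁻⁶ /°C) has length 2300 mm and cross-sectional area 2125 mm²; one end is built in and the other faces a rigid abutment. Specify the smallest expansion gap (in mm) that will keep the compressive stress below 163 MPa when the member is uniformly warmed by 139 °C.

g ≈ 2.05 mm

Free expansion if unrestrained: δ_free = αΔT L = 23.4×10⁻⁶ × 139 × 2300 = 7.481 mm.
A stress of 163 MPa corresponds to the wall pushing the member back by σL/E = 163×2300/(69×10³) = 5.433 mm.
So the gap has to take up the difference, g_min = δ_free − σL/E = 7.481 − 5.433 = 2.048 mm.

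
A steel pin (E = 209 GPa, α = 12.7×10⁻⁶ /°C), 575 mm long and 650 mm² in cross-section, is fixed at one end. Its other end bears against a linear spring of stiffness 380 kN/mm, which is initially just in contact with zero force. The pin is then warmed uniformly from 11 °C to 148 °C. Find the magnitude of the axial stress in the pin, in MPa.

σ ≈ 224 MPa (compressive)

If the spring were absent the pin would lengthen by αΔT L = 12.7×10⁻⁶ × 137 × 575 = 1 mm.
With a force P in the spring, the elastic change of the pin is PL/(AE) and that of the spring is P/k; compatibility requires their sum to equal δ_free.
P [ L/(AE) + 1/k ] = δ_free → P [ 575/(650×209×10³) + 1/(380×10³) ] = 1.
P = 1 / 6.864×10⁻⁶ = 145700 N.
σ = P/A = 145700/650 = 224.2 MPa.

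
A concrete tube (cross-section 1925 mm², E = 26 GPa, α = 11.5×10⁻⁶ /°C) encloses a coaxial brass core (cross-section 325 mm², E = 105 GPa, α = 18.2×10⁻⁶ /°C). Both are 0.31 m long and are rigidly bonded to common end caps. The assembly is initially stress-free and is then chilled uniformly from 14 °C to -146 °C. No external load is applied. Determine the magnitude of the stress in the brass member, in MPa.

σ ≈ 66.9 MPa (tensile)

Equilibrium of a rigid end plate with no external load gives equal and opposite internal forces ±P in the two members. Since α_{brass} > α_{concrete}, cooling drives the brass into tension and the concrete into compression.
Setting the final lengths equal and cancelling L: (α₁ − α₂)ΔT = P/(A₁E₁) + P/(A₂E₂).
|α₁ − α₂|·ΔT = 6.7×10⁻⁶ × 160 = 0.001072.
1/(A₁E₁) + 1/(A₂E₂) = 1/(1925×26×10³) + 1/(325×105×10³) = 4.928×10⁻⁸ N⁻¹.
P = 0.001072 / 4.928×10⁻⁸ = 21750 N = 21.75 kN.
σ_{brass} = P/A₂ = 21750/325 = 66.93 MPa, tensile.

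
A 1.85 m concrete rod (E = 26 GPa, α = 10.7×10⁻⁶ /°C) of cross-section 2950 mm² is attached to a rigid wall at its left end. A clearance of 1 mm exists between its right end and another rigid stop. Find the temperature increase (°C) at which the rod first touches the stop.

Contact occurs when the free expansion equals the gap: αΔT L = 1 mm.
So ΔT = g/(αL) = 1/(10.7×10⁻⁶ × 1850) = 50.52 °C.

ΔT ≈ 50.5 °C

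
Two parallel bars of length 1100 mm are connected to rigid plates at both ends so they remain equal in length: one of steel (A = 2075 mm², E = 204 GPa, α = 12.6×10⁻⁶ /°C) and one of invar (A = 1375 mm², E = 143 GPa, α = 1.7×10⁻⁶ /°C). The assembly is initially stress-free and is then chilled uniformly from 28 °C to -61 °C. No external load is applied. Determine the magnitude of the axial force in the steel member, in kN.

P ≈ 130 kN (tensile in the steel)

The steel has the larger α, so on cooling it would change length more than the invar if both were free. The rigid plates force a common final length, so the steel is put into tension and the invar into compression, with equal and opposite forces P (no external load).
Setting the final lengths equal and cancelling L: (α₁ − α₂)ΔT = P/(A₁E₁) + P/(A₂E₂).
|α₁ − α₂|·ΔT = 10.9×10⁻⁶ × 89 = 0.0009701.
1/(A₁E₁) + 1/(A₂E₂) = 1/(2075×204×10³) + 1/(1375×143×10³) = 7.448×10⁻⁹ N⁻¹.
So P = 0.0009701 / 7.448×10⁻⁹ = 130.2 kN.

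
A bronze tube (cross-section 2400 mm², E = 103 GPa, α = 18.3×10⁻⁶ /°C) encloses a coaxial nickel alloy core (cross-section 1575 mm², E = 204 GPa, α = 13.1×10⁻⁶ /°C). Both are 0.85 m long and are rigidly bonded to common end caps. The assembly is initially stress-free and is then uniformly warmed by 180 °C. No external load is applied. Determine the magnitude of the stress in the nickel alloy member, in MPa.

σ ≈ 83 MPa (tensile)

Both members must finish at the same length. With the larger α, the bronze tends to over-expand; the plates restrain it, putting the bronze in compression and the nickel alloy in tension. With no external load the two internal forces are equal and opposite, magnitude P.
Compatibility of the two members (thermal + elastic change equal): (α₁ − α₂)ΔT = P·[1/(A₁E₁) + 1/(A₂E₂)].
|α₁ − α₂|·ΔT = 5.2×10⁻⁶ × 180 = 0.000936.
1/(A₁E₁) + 1/(A₂E₂) = 1/(2400×103×10³) + 1/(1575×204×10³) = 7.158×10⁻⁹ N⁻¹.
So P = 0.000936 / 7.158×10⁻⁹ = 130.8 kN.
σ_{nickel alloy} = P/A₂ = 130800/1575 = 83.03 MPa, tensile.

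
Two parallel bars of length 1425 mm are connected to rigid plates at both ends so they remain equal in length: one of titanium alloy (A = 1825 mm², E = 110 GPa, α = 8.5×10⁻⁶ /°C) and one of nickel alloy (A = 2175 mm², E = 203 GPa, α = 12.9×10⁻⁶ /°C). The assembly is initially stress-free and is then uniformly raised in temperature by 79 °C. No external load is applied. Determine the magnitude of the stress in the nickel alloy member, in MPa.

Both members must finish at the same length. With the larger α, the nickel alloy tends to over-expand; the plates restrain it, putting the nickel alloy in compression and the titanium alloy in tension. With no external load the two internal forces are equal and opposite, magnitude P.
Equating the net (thermal + elastic) strains gives |α₁ − α₂|·ΔT = P·[1/(A₁E₁) + 1/(A₂E₂)].
|α₁ − α₂|·ΔT = 4.4×10⁻⁶ × 79 = 0.0003476.
1/(A₁E₁) + 1/(A₂E₂) = 1/(1825×110×10³) + 1/(2175×203×10³) = 7.246×10⁻⁹ N⁻¹.
So P = 0.0003476 / 7.246×10⁻⁹ = 47.97 kN.
σ_{nickel alloy} = P/A₂ = 47970/2175 = 22.06 MPa, compressive.

σ ≈ 22.1 MPa (compressive)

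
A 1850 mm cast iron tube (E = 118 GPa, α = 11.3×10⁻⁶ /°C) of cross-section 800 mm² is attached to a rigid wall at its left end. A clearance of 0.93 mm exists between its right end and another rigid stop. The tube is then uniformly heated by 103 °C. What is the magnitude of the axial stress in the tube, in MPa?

Unrestrained expansion: δ_free = αΔT L = 11.3×10⁻⁶ × 103 × 1850 = 2.153 mm.
This exceeds the 0.93 mm gap, so the wall pushes back. The portion of expansion that must be recovered elastically is δ_free − gap = 2.153 − 0.93 = 1.223 mm.
So σ = E(δ_free − g)/L = 118×10³ × 1.223/1850 = 78.02 MPa.

σ ≈ 78 MPa (compressive)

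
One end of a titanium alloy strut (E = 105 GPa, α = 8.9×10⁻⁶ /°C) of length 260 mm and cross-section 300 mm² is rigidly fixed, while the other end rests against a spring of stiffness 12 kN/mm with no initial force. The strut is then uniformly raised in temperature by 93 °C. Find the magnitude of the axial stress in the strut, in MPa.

If the spring were absent the strut would lengthen by αΔT L = 8.9×10⁻⁶ × 93 × 260 = 0.2152 mm.
With a force P in the spring, the elastic change of the strut is PL/(AE) and that of the spring is P/k; compatibility requires their sum to equal δ_free.
P [ L/(AE) + 1/k ] = δ_free → P [ 260/(300×105×10³) + 1/(12×10³) ] = 0.2152.
P = 0.2152 / 9.159×10⁻⁵ = 2350 N.
σ = P/A = 2350/300 = 7.832 MPa.

σ ≈ 7.83 MPa (compressive)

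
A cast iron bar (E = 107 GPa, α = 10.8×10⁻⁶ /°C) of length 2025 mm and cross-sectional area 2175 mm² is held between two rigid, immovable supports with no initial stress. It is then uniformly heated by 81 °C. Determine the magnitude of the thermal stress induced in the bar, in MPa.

With length fixed, the mechanical strain must cancel the thermal strain αΔT = 10.8×10⁻⁶ × 81 = 874.8×10⁻⁶.
The stress required to suppress this strain is σ = Eε = 107×10³ × 874.8×10⁻⁶ = 93.6 MPa, compressive since the bar is trying to expand.

σ ≈ 93.6 MPa (compressive)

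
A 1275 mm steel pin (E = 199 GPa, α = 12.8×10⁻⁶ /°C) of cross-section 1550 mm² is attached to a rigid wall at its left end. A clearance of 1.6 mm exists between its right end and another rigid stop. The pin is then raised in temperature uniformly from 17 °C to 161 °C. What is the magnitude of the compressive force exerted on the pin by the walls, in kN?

P ≈ 181 kN

Free thermal elongation = αΔT L = 12.8×10⁻⁶ × 144 × 1275 = 2.35 mm.
The gap closes (δ_free > 1.6 mm) and the wall then resists a further 2.35 − 1.6 = 0.7501 mm of expansion.
That suppressed elongation corresponds to σ = E·Δ/L = 199×10³ × 0.7501/1275 = 117.1 MPa.
P = σA = 117.1 × 1550 = 181.5 kN.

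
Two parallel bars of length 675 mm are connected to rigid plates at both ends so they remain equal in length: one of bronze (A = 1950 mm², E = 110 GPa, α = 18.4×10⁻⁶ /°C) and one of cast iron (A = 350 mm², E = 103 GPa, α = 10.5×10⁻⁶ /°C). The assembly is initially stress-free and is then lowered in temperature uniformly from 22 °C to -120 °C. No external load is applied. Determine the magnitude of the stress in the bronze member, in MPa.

Both members must finish at the same length. With the larger α, the bronze tends to over-contract; the plates restrain it, putting the bronze in tension and the cast iron in compression. With no external load the two internal forces are equal and opposite, magnitude P.
Compatibility of the two members (thermal + elastic change equal): (α₁ − α₂)ΔT = P·[1/(A₁E₁) + 1/(A₂E₂)].
|α₁ − α₂|·ΔT = 7.9×10⁻⁶ × 142 = 0.001122.
1/(A₁E₁) + 1/(A₂E₂) = 1/(1950×110×10³) + 1/(350×103×10³) = 3.24×10⁻⁸ N⁻¹.
So P = 0.001122 / 3.24×10⁻⁸ = 34.62 kN.
σ_{bronze} = P/A₁ = 34620/1950 = 17.75 MPa, tensile.

σ ≈ 17.8 MPa (tensile)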